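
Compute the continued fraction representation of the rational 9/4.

Run the Euclidean algorithm on 9 and 4; the successive quotients are the partial quotients a_0, a_1, ... (each step inverts the fractional part left over by the previous one):
  9 = 2*4 + 1, so a_0 = 2.
  4 = 4*1 + 0, so a_1 = 4.
The remainder reaches 0 after 2 divisions, so the expansion has 2 partial quotients, read off in order.

[2; 4]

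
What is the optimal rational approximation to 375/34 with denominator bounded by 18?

Expand x = 375/34 as a continued fraction with the Euclidean algorithm:
  375 = 11*34 + 1, so a_0 = 11.
  34 = 34*1 + 0, so a_1 = 34.
so x = [11; 34].
Convergents (p_i = a_i*p_{i-1} + p_{i-2}, q_i = a_i*q_{i-1} + q_{i-2} with p_{-2}=0, p_{-1}=1, q_{-2}=1, q_{-1}=0), until the denominator exceeds 18:
  i=0: a_0=11, p_0 = 11*1 + 0 = 11, q_0 = 11*0 + 1 = 1.
  i=1: a_1=34, p_1 = 34*11 + 1 = 375, q_1 = 34*1 + 0 = 34.
q_1 = 34 > 18, so the last convergent with denominator <= 18 is p_0/q_0 = 11/1.
The closest fraction with denominator <= 18 is either p_0/q_0 or the intermediate fraction (k*p_0 + p_{-1})/(k*q_0 + q_{-1}) with the largest k >= 1 whose denominator stays <= 18; these approach x as k grows, and every other convergent or intermediate fraction in range is farther away.
Largest k: floor((18 - q_{-1})/q_0) = floor((18 - 0)/1) = 18 (using the seeds p_{-1} = 1, q_{-1} = 0).
That gives (18*11 + 1)/(18*1 + 0) = 199/18.
Compare the errors: |x - 11/1| = |375*1 - 11*34|/(34*1) = 1/34, and |x - 199/18| = |375*18 - 199*34|/(34*18) = 16/612.
Cross-multiplying, 16*34 = 544 < 612 = 1*612, so 16/612 is smaller: the intermediate fraction 199/18 is closer to x than 11/1.

199/18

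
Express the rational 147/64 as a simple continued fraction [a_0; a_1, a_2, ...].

[2; 3, 2, 1, 2, 2]

Run the Euclidean algorithm on 147 and 64; the successive quotients are the partial quotients a_0, a_1, ... (each step inverts the fractional part left over by the previous one):
  147 = 2*64 + 19, so a_0 = 2.
  64 = 3*19 + 7, so a_1 = 3.
  19 = 2*7 + 5, so a_2 = 2.
  7 = 1*5 + 2, so a_3 = 1.
  5 = 2*2 + 1, so a_4 = 2.
  2 = 2*1 + 0, so a_5 = 2.
The remainder reaches 0 after 6 divisions, so the expansion has 6 partial quotients, read off in order.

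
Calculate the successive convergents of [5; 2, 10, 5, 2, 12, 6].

5/1, 11/2, 115/21, 586/107, 1287/235, 16030/2927, 97467/17797

Using the convergent recurrence p_i = a_i*p_{i-1} + p_{i-2}, q_i = a_i*q_{i-1} + q_{i-2} with p_{-2}=0, p_{-1}=1, q_{-2}=1, q_{-1}=0:
  i=0: a_0=5, p_0 = 5*1 + 0 = 5, q_0 = 5*0 + 1 = 1.
  i=1: a_1=2, p_1 = 2*5 + 1 = 11, q_1 = 2*1 + 0 = 2.
  i=2: a_2=10, p_2 = 10*11 + 5 = 115, q_2 = 10*2 + 1 = 21.
  i=3: a_3=5, p_3 = 5*115 + 11 = 586, q_3 = 5*21 + 2 = 107.
  i=4: a_4=2, p_4 = 2*586 + 115 = 1287, q_4 = 2*107 + 21 = 235.
  i=5: a_5=12, p_5 = 12*1287 + 586 = 16030, q_5 = 12*235 + 107 = 2927.
  i=6: a_6=6, p_6 = 6*16030 + 1287 = 97467, q_6 = 6*2927 + 235 = 17797.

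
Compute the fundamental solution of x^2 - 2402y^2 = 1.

First expand sqrt(2402) as a continued fraction. With x_i = (sqrt(2402) + m_i)/d_i and (m_0, d_0) = (0, 1): a_0 = floor(sqrt(2402)) = 49, since 49^2 = 2401 <= 2402 < 2500 = 50^2.
Iterate m_{i+1} = d_i*a_i - m_i, d_{i+1} = (2402 - m_{i+1}^2)/d_i, a_{i+1} = floor((a_0 + m_{i+1})/d_{i+1}):
  m_1 = 1*49 - 0 = 49, d_1 = (2402 - 49^2)/1 = 1/1 = 1, a_1 = floor((49 + 49)/1) = 98.
  m_2 = 1*98 - 49 = 49, d_2 = (2402 - 49^2)/1 = 1/1 = 1: (m_2, d_2) = (m_1, d_1) = (49, 1), so from here the quotient a_1 repeats; the period length is 1.
So sqrt(2402) = [49; (98)] with period length k = 1.
k is odd, so (p_{k-1}, q_{k-1}) only solves x^2 - 2402y^2 = -1 and the fundamental solution of x^2 - 2402y^2 = 1 is (p_{2k-1}, q_{2k-1}) = (p_1, q_1); compute convergents through index 1, running through the period twice.
Convergents (p_i = a_i*p_{i-1} + p_{i-2}, q_i = a_i*q_{i-1} + q_{i-2} with p_{-2}=0, p_{-1}=1, q_{-2}=1, q_{-1}=0):
  i=0: a_0=49, p_0 = 49*1 + 0 = 49, q_0 = 49*0 + 1 = 1.
  i=1: a_1=98, p_1 = 98*49 + 1 = 4803, q_1 = 98*1 + 0 = 98.
Indeed p_0^2 - 2402*q_0^2 = 2401 - 2402 = -1, not +1.
Check: 4803^2 - 2402*98^2 = 23068809 - 23068808 = 1, so (x, y) = (4803, 98) solves the equation, and by the theorem it is the least positive solution.

(x, y) = (4803, 98)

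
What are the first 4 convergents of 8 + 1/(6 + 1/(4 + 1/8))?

Using the convergent recurrence p_i = a_i*p_{i-1} + p_{i-2}, q_i = a_i*q_{i-1} + q_{i-2} with p_{-2}=0, p_{-1}=1, q_{-2}=1, q_{-1}=0:
  i=0: a_0=8, p_0 = 8*1 + 0 = 8, q_0 = 8*0 + 1 = 1.
  i=1: a_1=6, p_1 = 6*8 + 1 = 49, q_1 = 6*1 + 0 = 6.
  i=2: a_2=4, p_2 = 4*49 + 8 = 204, q_2 = 4*6 + 1 = 25.
  i=3: a_3=8, p_3 = 8*204 + 49 = 1681, q_3 = 8*25 + 6 = 206.

8/1, 49/6, 204/25, 1681/206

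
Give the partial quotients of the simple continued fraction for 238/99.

Run the Euclidean algorithm on 238 and 99; the successive quotients are the partial quotients a_0, a_1, ... (each step inverts the fractional part left over by the previous one):
  238 = 2*99 + 40, so a_0 = 2.
  99 = 2*40 + 19, so a_1 = 2.
  40 = 2*19 + 2, so a_2 = 2.
  19 = 9*2 + 1, so a_3 = 9.
  2 = 2*1 + 0, so a_4 = 2.
The remainder reaches 0 after 5 divisions, so the expansion has 5 partial quotients, read off in order.

[2; 2, 2, 9, 2]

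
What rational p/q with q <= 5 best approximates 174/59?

3/1

Expand x = 174/59 as a continued fraction with the Euclidean algorithm:
  174 = 2*59 + 56, so a_0 = 2.
  59 = 1*56 + 3, so a_1 = 1.
  56 = 18*3 + 2, so a_2 = 18.
  3 = 1*2 + 1, so a_3 = 1.
  2 = 2*1 + 0, so a_4 = 2.
so x = [2; 1, 18, 1, 2].
Convergents (p_i = a_i*p_{i-1} + p_{i-2}, q_i = a_i*q_{i-1} + q_{i-2} with p_{-2}=0, p_{-1}=1, q_{-2}=1, q_{-1}=0), until the denominator exceeds 5:
  i=0: a_0=2, p_0 = 2*1 + 0 = 2, q_0 = 2*0 + 1 = 1.
  i=1: a_1=1, p_1 = 1*2 + 1 = 3, q_1 = 1*1 + 0 = 1.
  i=2: a_2=18, p_2 = 18*3 + 2 = 56, q_2 = 18*1 + 1 = 19.
q_2 = 19 > 5, so the last convergent with denominator <= 5 is p_1/q_1 = 3/1.
The closest fraction with denominator <= 5 is either p_1/q_1 or the intermediate fraction (k*p_1 + p_0)/(k*q_1 + q_0) with the largest k >= 1 whose denominator stays <= 5; these approach x as k grows, and every other convergent or intermediate fraction in range is farther away.
Largest k: floor((5 - q_0)/q_1) = floor((5 - 1)/1) = 4.
That gives (4*3 + 2)/(4*1 + 1) = 14/5.
Compare the errors: |x - 3/1| = |174*1 - 3*59|/(59*1) = 3/59, and |x - 14/5| = |174*5 - 14*59|/(59*5) = 44/295.
Cross-multiplying, 3*295 = 885 < 2596 = 44*59, so 3/59 is smaller: the convergent 3/1 is closer to x than 14/5.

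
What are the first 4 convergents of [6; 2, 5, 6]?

6/1, 13/2, 71/11, 439/68

Using the convergent recurrence p_i = a_i*p_{i-1} + p_{i-2}, q_i = a_i*q_{i-1} + q_{i-2} with p_{-2}=0, p_{-1}=1, q_{-2}=1, q_{-1}=0:
  i=0: a_0=6, p_0 = 6*1 + 0 = 6, q_0 = 6*0 + 1 = 1.
  i=1: a_1=2, p_1 = 2*6 + 1 = 13, q_1 = 2*1 + 0 = 2.
  i=2: a_2=5, p_2 = 5*13 + 6 = 71, q_2 = 5*2 + 1 = 11.
  i=3: a_3=6, p_3 = 6*71 + 13 = 439, q_3 = 6*11 + 2 = 68.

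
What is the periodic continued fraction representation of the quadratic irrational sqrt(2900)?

Write x_i = (sqrt(2900) + m_i)/d_i with (m_0, d_0) = (0, 1). a_0 = floor(sqrt(2900)) = 53, since 53^2 = 2809 <= 2900 < 2916 = 54^2.
Iterate m_{i+1} = d_i*a_i - m_i, d_{i+1} = (2900 - m_{i+1}^2)/d_i, a_{i+1} = floor((a_0 + m_{i+1})/d_{i+1}):
  m_1 = 1*53 - 0 = 53, d_1 = (2900 - 53^2)/1 = 91/1 = 91, a_1 = floor((53 + 53)/91) = 1.
  m_2 = 91*1 - 53 = 38, d_2 = (2900 - 38^2)/91 = 1456/91 = 16, a_2 = floor((53 + 38)/16) = 5.
  m_3 = 16*5 - 38 = 42, d_3 = (2900 - 42^2)/16 = 1136/16 = 71, a_3 = floor((53 + 42)/71) = 1.
  m_4 = 71*1 - 42 = 29, d_4 = (2900 - 29^2)/71 = 2059/71 = 29, a_4 = floor((53 + 29)/29) = 2.
  m_5 = 29*2 - 29 = 29, d_5 = (2900 - 29^2)/29 = 2059/29 = 71, a_5 = floor((53 + 29)/71) = 1.
  m_6 = 71*1 - 29 = 42, d_6 = (2900 - 42^2)/71 = 1136/71 = 16, a_6 = floor((53 + 42)/16) = 5.
  m_7 = 16*5 - 42 = 38, d_7 = (2900 - 38^2)/16 = 1456/16 = 91, a_7 = floor((53 + 38)/91) = 1.
  m_8 = 91*1 - 38 = 53, d_8 = (2900 - 53^2)/91 = 91/91 = 1, a_8 = floor((53 + 53)/1) = 106.
  m_9 = 1*106 - 53 = 53, d_9 = (2900 - 53^2)/1 = 91/1 = 91: (m_9, d_9) = (m_1, d_1) = (53, 91), so from here the quotients repeat a_1, ..., a_8; the period length is 8.
Hence the expansion of sqrt(2900) is a_0 = 53 followed by the repeating block 1, 5, 1, 2, 1, 5, 1, 106 (period 8).

[53; (1, 5, 1, 2, 1, 5, 1, 106)]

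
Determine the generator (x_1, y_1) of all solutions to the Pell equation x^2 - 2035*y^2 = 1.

First expand sqrt(2035) as a continued fraction. With x_i = (sqrt(2035) + m_i)/d_i and (m_0, d_0) = (0, 1): a_0 = floor(sqrt(2035)) = 45, since 45^2 = 2025 <= 2035 < 2116 = 46^2.
Iterate m_{i+1} = d_i*a_i - m_i, d_{i+1} = (2035 - m_{i+1}^2)/d_i, a_{i+1} = floor((a_0 + m_{i+1})/d_{i+1}):
  m_1 = 1*45 - 0 = 45, d_1 = (2035 - 45^2)/1 = 10/1 = 10, a_1 = floor((45 + 45)/10) = 9.
  m_2 = 10*9 - 45 = 45, d_2 = (2035 - 45^2)/10 = 10/10 = 1, a_2 = floor((45 + 45)/1) = 90.
  m_3 = 1*90 - 45 = 45, d_3 = (2035 - 45^2)/1 = 10/1 = 10: (m_3, d_3) = (m_1, d_1) = (45, 10), so from here the quotients repeat a_1, a_2; the period length is 2.
So sqrt(2035) = [45; (9, 90)] with period length k = 2.
k is even, so the fundamental solution of x^2 - 2035y^2 = 1 is (p_{k-1}, q_{k-1}) = (p_1, q_1); compute convergents through index 1.
Convergents (p_i = a_i*p_{i-1} + p_{i-2}, q_i = a_i*q_{i-1} + q_{i-2} with p_{-2}=0, p_{-1}=1, q_{-2}=1, q_{-1}=0):
  i=0: a_0=45, p_0 = 45*1 + 0 = 45, q_0 = 45*0 + 1 = 1.
  i=1: a_1=9, p_1 = 9*45 + 1 = 406, q_1 = 9*1 + 0 = 9.
Check: 406^2 - 2035*9^2 = 164836 - 164835 = 1, so (x, y) = (406, 9) solves the equation, and by the theorem it is the least positive solution.

(x, y) = (406, 9)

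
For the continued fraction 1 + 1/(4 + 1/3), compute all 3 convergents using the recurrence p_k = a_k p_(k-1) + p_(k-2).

1/1, 5/4, 16/13

Using the convergent recurrence p_i = a_i*p_{i-1} + p_{i-2}, q_i = a_i*q_{i-1} + q_{i-2} with p_{-2}=0, p_{-1}=1, q_{-2}=1, q_{-1}=0:
  i=0: a_0=1, p_0 = 1*1 + 0 = 1, q_0 = 1*0 + 1 = 1.
  i=1: a_1=4, p_1 = 4*1 + 1 = 5, q_1 = 4*1 + 0 = 4.
  i=2: a_2=3, p_2 = 3*5 + 1 = 16, q_2 = 3*4 + 1 = 13.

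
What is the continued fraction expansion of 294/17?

Run the Euclidean algorithm on 294 and 17; the successive quotients are the partial quotients a_0, a_1, ... (each step inverts the fractional part left over by the previous one):
  294 = 17*17 + 5, so a_0 = 17.
  17 = 3*5 + 2, so a_1 = 3.
  5 = 2*2 + 1, so a_2 = 2.
  2 = 2*1 + 0, so a_3 = 2.
The remainder reaches 0 after 4 divisions, so the expansion has 4 partial quotients, read off in order.

[17; 3, 2, 2]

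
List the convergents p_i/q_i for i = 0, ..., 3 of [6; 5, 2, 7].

6/1, 31/5, 68/11, 507/82

Using the convergent recurrence p_i = a_i*p_{i-1} + p_{i-2}, q_i = a_i*q_{i-1} + q_{i-2} with p_{-2}=0, p_{-1}=1, q_{-2}=1, q_{-1}=0:
  i=0: a_0=6, p_0 = 6*1 + 0 = 6, q_0 = 6*0 + 1 = 1.
  i=1: a_1=5, p_1 = 5*6 + 1 = 31, q_1 = 5*1 + 0 = 5.
  i=2: a_2=2, p_2 = 2*31 + 6 = 68, q_2 = 2*5 + 1 = 11.
  i=3: a_3=7, p_3 = 7*68 + 31 = 507, q_3 = 7*11 + 5 = 82.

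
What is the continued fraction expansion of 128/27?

[4; 1, 2, 1, 6]

Run the Euclidean algorithm on 128 and 27; the successive quotients are the partial quotients a_0, a_1, ... (each step inverts the fractional part left over by the previous one):
  128 = 4*27 + 20, so a_0 = 4.
  27 = 1*20 + 7, so a_1 = 1.
  20 = 2*7 + 6, so a_2 = 2.
  7 = 1*6 + 1, so a_3 = 1.
  6 = 6*1 + 0, so a_4 = 6.
The remainder reaches 0 after 5 divisions, so the expansion has 5 partial quotients, read off in order.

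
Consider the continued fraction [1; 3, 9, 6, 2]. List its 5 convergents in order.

1/1, 4/3, 37/28, 226/171, 489/370

Using the convergent recurrence p_i = a_i*p_{i-1} + p_{i-2}, q_i = a_i*q_{i-1} + q_{i-2} with p_{-2}=0, p_{-1}=1, q_{-2}=1, q_{-1}=0:
  i=0: a_0=1, p_0 = 1*1 + 0 = 1, q_0 = 1*0 + 1 = 1.
  i=1: a_1=3, p_1 = 3*1 + 1 = 4, q_1 = 3*1 + 0 = 3.
  i=2: a_2=9, p_2 = 9*4 + 1 = 37, q_2 = 9*3 + 1 = 28.
  i=3: a_3=6, p_3 = 6*37 + 4 = 226, q_3 = 6*28 + 3 = 171.
  i=4: a_4=2, p_4 = 2*226 + 37 = 489, q_4 = 2*171 + 28 = 370.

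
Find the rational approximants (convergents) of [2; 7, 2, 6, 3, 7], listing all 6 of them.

2/1, 15/7, 32/15, 207/97, 653/306, 4778/2239

Using the convergent recurrence p_i = a_i*p_{i-1} + p_{i-2}, q_i = a_i*q_{i-1} + q_{i-2} with p_{-2}=0, p_{-1}=1, q_{-2}=1, q_{-1}=0:
  i=0: a_0=2, p_0 = 2*1 + 0 = 2, q_0 = 2*0 + 1 = 1.
  i=1: a_1=7, p_1 = 7*2 + 1 = 15, q_1 = 7*1 + 0 = 7.
  i=2: a_2=2, p_2 = 2*15 + 2 = 32, q_2 = 2*7 + 1 = 15.
  i=3: a_3=6, p_3 = 6*32 + 15 = 207, q_3 = 6*15 + 7 = 97.
  i=4: a_4=3, p_4 = 3*207 + 32 = 653, q_4 = 3*97 + 15 = 306.
  i=5: a_5=7, p_5 = 7*653 + 207 = 4778, q_5 = 7*306 + 97 = 2239.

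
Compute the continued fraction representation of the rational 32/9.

Run the Euclidean algorithm on 32 and 9; the successive quotients are the partial quotients a_0, a_1, ... (each step inverts the fractional part left over by the previous one):
  32 = 3*9 + 5, so a_0 = 3.
  9 = 1*5 + 4, so a_1 = 1.
  5 = 1*4 + 1, so a_2 = 1.
  4 = 4*1 + 0, so a_3 = 4.
The remainder reaches 0 after 4 divisions, so the expansion has 4 partial quotients, read off in order.

[3; 1, 1, 4]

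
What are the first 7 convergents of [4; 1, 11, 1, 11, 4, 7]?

Using the convergent recurrence p_i = a_i*p_{i-1} + p_{i-2}, q_i = a_i*q_{i-1} + q_{i-2} with p_{-2}=0, p_{-1}=1, q_{-2}=1, q_{-1}=0:
  i=0: a_0=4, p_0 = 4*1 + 0 = 4, q_0 = 4*0 + 1 = 1.
  i=1: a_1=1, p_1 = 1*4 + 1 = 5, q_1 = 1*1 + 0 = 1.
  i=2: a_2=11, p_2 = 11*5 + 4 = 59, q_2 = 11*1 + 1 = 12.
  i=3: a_3=1, p_3 = 1*59 + 5 = 64, q_3 = 1*12 + 1 = 13.
  i=4: a_4=11, p_4 = 11*64 + 59 = 763, q_4 = 11*13 + 12 = 155.
  i=5: a_5=4, p_5 = 4*763 + 64 = 3116, q_5 = 4*155 + 13 = 633.
  i=6: a_6=7, p_6 = 7*3116 + 763 = 22575, q_6 = 7*633 + 155 = 4586.

4/1, 5/1, 59/12, 64/13, 763/155, 3116/633, 22575/4586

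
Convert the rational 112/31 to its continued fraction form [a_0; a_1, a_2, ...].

Run the Euclidean algorithm on 112 and 31; the successive quotients are the partial quotients a_0, a_1, ... (each step inverts the fractional part left over by the previous one):
  112 = 3*31 + 19, so a_0 = 3.
  31 = 1*19 + 12, so a_1 = 1.
  19 = 1*12 + 7, so a_2 = 1.
  12 = 1*7 + 5, so a_3 = 1.
  7 = 1*5 + 2, so a_4 = 1.
  5 = 2*2 + 1, so a_5 = 2.
  2 = 2*1 + 0, so a_6 = 2.
The remainder reaches 0 after 7 divisions, so the expansion has 7 partial quotients, read off in order.

[3; 1, 1, 1, 1, 2, 2]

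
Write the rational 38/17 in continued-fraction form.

Run the Euclidean algorithm on 38 and 17; the successive quotients are the partial quotients a_0, a_1, ... (each step inverts the fractional part left over by the previous one):
  38 = 2*17 + 4, so a_0 = 2.
  17 = 4*4 + 1, so a_1 = 4.
  4 = 4*1 + 0, so a_2 = 4.
The remainder reaches 0 after 3 divisions, so the expansion has 3 partial quotients, read off in order.

[2; 4, 4]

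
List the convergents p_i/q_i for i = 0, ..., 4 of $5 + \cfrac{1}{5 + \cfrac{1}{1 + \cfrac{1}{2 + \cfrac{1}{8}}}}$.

5/1, 26/5, 31/6, 88/17, 735/142

Using the convergent recurrence p_i = a_i*p_{i-1} + p_{i-2}, q_i = a_i*q_{i-1} + q_{i-2} with p_{-2}=0, p_{-1}=1, q_{-2}=1, q_{-1}=0:
  i=0: a_0=5, p_0 = 5*1 + 0 = 5, q_0 = 5*0 + 1 = 1.
  i=1: a_1=5, p_1 = 5*5 + 1 = 26, q_1 = 5*1 + 0 = 5.
  i=2: a_2=1, p_2 = 1*26 + 5 = 31, q_2 = 1*5 + 1 = 6.
  i=3: a_3=2, p_3 = 2*31 + 26 = 88, q_3 = 2*6 + 5 = 17.
  i=4: a_4=8, p_4 = 8*88 + 31 = 735, q_4 = 8*17 + 6 = 142.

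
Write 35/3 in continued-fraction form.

Run the Euclidean algorithm on 35 and 3; the successive quotients are the partial quotients a_0, a_1, ... (each step inverts the fractional part left over by the previous one):
  35 = 11*3 + 2, so a_0 = 11.
  3 = 1*2 + 1, so a_1 = 1.
  2 = 2*1 + 0, so a_2 = 2.
The remainder reaches 0 after 3 divisions, so the expansion has 3 partial quotients, read off in order.

[11; 1, 2]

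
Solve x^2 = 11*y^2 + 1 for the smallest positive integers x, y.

First expand sqrt(11) as a continued fraction. With x_i = (sqrt(11) + m_i)/d_i and (m_0, d_0) = (0, 1): a_0 = floor(sqrt(11)) = 3, since 3^2 = 9 <= 11 < 16 = 4^2.
Iterate m_{i+1} = d_i*a_i - m_i, d_{i+1} = (11 - m_{i+1}^2)/d_i, a_{i+1} = floor((a_0 + m_{i+1})/d_{i+1}):
  m_1 = 1*3 - 0 = 3, d_1 = (11 - 3^2)/1 = 2/1 = 2, a_1 = floor((3 + 3)/2) = 3.
  m_2 = 2*3 - 3 = 3, d_2 = (11 - 3^2)/2 = 2/2 = 1, a_2 = floor((3 + 3)/1) = 6.
  m_3 = 1*6 - 3 = 3, d_3 = (11 - 3^2)/1 = 2/1 = 2: (m_3, d_3) = (m_1, d_1) = (3, 2), so from here the quotients repeat a_1, a_2; the period length is 2.
So sqrt(11) = [3; (3, 6)] with period length k = 2.
k is even, so the fundamental solution of x^2 - 11y^2 = 1 is (p_{k-1}, q_{k-1}) = (p_1, q_1); compute convergents through index 1.
Convergents (p_i = a_i*p_{i-1} + p_{i-2}, q_i = a_i*q_{i-1} + q_{i-2} with p_{-2}=0, p_{-1}=1, q_{-2}=1, q_{-1}=0):
  i=0: a_0=3, p_0 = 3*1 + 0 = 3, q_0 = 3*0 + 1 = 1.
  i=1: a_1=3, p_1 = 3*3 + 1 = 10, q_1 = 3*1 + 0 = 3.
Check: 10^2 - 11*3^2 = 100 - 99 = 1, so (x, y) = (10, 3) solves the equation, and by the theorem it is the least positive solution.

(x, y) = (10, 3)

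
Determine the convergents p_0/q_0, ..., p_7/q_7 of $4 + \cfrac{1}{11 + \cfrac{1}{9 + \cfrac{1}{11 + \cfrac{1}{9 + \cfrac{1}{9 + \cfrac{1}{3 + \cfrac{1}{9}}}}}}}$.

4/1, 45/11, 409/100, 4544/1111, 41305/10099, 376289/92002, 1170172/286105, 10907837/2666947

Using the convergent recurrence p_i = a_i*p_{i-1} + p_{i-2}, q_i = a_i*q_{i-1} + q_{i-2} with p_{-2}=0, p_{-1}=1, q_{-2}=1, q_{-1}=0:
  i=0: a_0=4, p_0 = 4*1 + 0 = 4, q_0 = 4*0 + 1 = 1.
  i=1: a_1=11, p_1 = 11*4 + 1 = 45, q_1 = 11*1 + 0 = 11.
  i=2: a_2=9, p_2 = 9*45 + 4 = 409, q_2 = 9*11 + 1 = 100.
  i=3: a_3=11, p_3 = 11*409 + 45 = 4544, q_3 = 11*100 + 11 = 1111.
  i=4: a_4=9, p_4 = 9*4544 + 409 = 41305, q_4 = 9*1111 + 100 = 10099.
  i=5: a_5=9, p_5 = 9*41305 + 4544 = 376289, q_5 = 9*10099 + 1111 = 92002.
  i=6: a_6=3, p_6 = 3*376289 + 41305 = 1170172, q_6 = 3*92002 + 10099 = 286105.
  i=7: a_7=9, p_7 = 9*1170172 + 376289 = 10907837, q_7 = 9*286105 + 92002 = 2666947.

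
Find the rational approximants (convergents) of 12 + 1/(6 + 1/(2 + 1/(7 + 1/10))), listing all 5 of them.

12/1, 73/6, 158/13, 1179/97, 11948/983

Using the convergent recurrence p_i = a_i*p_{i-1} + p_{i-2}, q_i = a_i*q_{i-1} + q_{i-2} with p_{-2}=0, p_{-1}=1, q_{-2}=1, q_{-1}=0:
  i=0: a_0=12, p_0 = 12*1 + 0 = 12, q_0 = 12*0 + 1 = 1.
  i=1: a_1=6, p_1 = 6*12 + 1 = 73, q_1 = 6*1 + 0 = 6.
  i=2: a_2=2, p_2 = 2*73 + 12 = 158, q_2 = 2*6 + 1 = 13.
  i=3: a_3=7, p_3 = 7*158 + 73 = 1179, q_3 = 7*13 + 6 = 97.
  i=4: a_4=10, p_4 = 10*1179 + 158 = 11948, q_4 = 10*97 + 13 = 983.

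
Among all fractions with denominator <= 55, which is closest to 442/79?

Expand x = 442/79 as a continued fraction with the Euclidean algorithm:
  442 = 5*79 + 47, so a_0 = 5.
  79 = 1*47 + 32, so a_1 = 1.
  47 = 1*32 + 15, so a_2 = 1.
  32 = 2*15 + 2, so a_3 = 2.
  15 = 7*2 + 1, so a_4 = 7.
  2 = 2*1 + 0, so a_5 = 2.
so x = [5; 1, 1, 2, 7, 2].
Convergents (p_i = a_i*p_{i-1} + p_{i-2}, q_i = a_i*q_{i-1} + q_{i-2} with p_{-2}=0, p_{-1}=1, q_{-2}=1, q_{-1}=0), until the denominator exceeds 55:
  i=0: a_0=5, p_0 = 5*1 + 0 = 5, q_0 = 5*0 + 1 = 1.
  i=1: a_1=1, p_1 = 1*5 + 1 = 6, q_1 = 1*1 + 0 = 1.
  i=2: a_2=1, p_2 = 1*6 + 5 = 11, q_2 = 1*1 + 1 = 2.
  i=3: a_3=2, p_3 = 2*11 + 6 = 28, q_3 = 2*2 + 1 = 5.
  i=4: a_4=7, p_4 = 7*28 + 11 = 207, q_4 = 7*5 + 2 = 37.
  i=5: a_5=2, p_5 = 2*207 + 28 = 442, q_5 = 2*37 + 5 = 79.
q_5 = 79 > 55, so the last convergent with denominator <= 55 is p_4/q_4 = 207/37.
The closest fraction with denominator <= 55 is either p_4/q_4 or the intermediate fraction (k*p_4 + p_3)/(k*q_4 + q_3) with the largest k >= 1 whose denominator stays <= 55; these approach x as k grows, and every other convergent or intermediate fraction in range is farther away.
Largest k: floor((55 - q_3)/q_4) = floor((55 - 5)/37) = 1.
That gives (1*207 + 28)/(1*37 + 5) = 235/42.
Compare the errors: |x - 207/37| = |442*37 - 207*79|/(79*37) = 1/2923, and |x - 235/42| = |442*42 - 235*79|/(79*42) = 1/3318.
Cross-multiplying, 1*2923 = 2923 < 3318 = 1*3318, so 1/3318 is smaller: the intermediate fraction 235/42 is closer to x than 207/37.

235/42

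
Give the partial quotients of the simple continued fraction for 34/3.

Run the Euclidean algorithm on 34 and 3; the successive quotients are the partial quotients a_0, a_1, ... (each step inverts the fractional part left over by the previous one):
  34 = 11*3 + 1, so a_0 = 11.
  3 = 3*1 + 0, so a_1 = 3.
The remainder reaches 0 after 2 divisions, so the expansion has 2 partial quotients, read off in order.

[11; 3]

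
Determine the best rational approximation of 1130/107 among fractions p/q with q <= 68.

697/66

Expand x = 1130/107 as a continued fraction with the Euclidean algorithm:
  1130 = 10*107 + 60, so a_0 = 10.
  107 = 1*60 + 47, so a_1 = 1.
  60 = 1*47 + 13, so a_2 = 1.
  47 = 3*13 + 8, so a_3 = 3.
  13 = 1*8 + 5, so a_4 = 1.
  8 = 1*5 + 3, so a_5 = 1.
  5 = 1*3 + 2, so a_6 = 1.
  3 = 1*2 + 1, so a_7 = 1.
  2 = 2*1 + 0, so a_8 = 2.
so x = [10; 1, 1, 3, 1, 1, 1, 1, 2].
Convergents (p_i = a_i*p_{i-1} + p_{i-2}, q_i = a_i*q_{i-1} + q_{i-2} with p_{-2}=0, p_{-1}=1, q_{-2}=1, q_{-1}=0), until the denominator exceeds 68:
  i=0: a_0=10, p_0 = 10*1 + 0 = 10, q_0 = 10*0 + 1 = 1.
  i=1: a_1=1, p_1 = 1*10 + 1 = 11, q_1 = 1*1 + 0 = 1.
  i=2: a_2=1, p_2 = 1*11 + 10 = 21, q_2 = 1*1 + 1 = 2.
  i=3: a_3=3, p_3 = 3*21 + 11 = 74, q_3 = 3*2 + 1 = 7.
  i=4: a_4=1, p_4 = 1*74 + 21 = 95, q_4 = 1*7 + 2 = 9.
  i=5: a_5=1, p_5 = 1*95 + 74 = 169, q_5 = 1*9 + 7 = 16.
  i=6: a_6=1, p_6 = 1*169 + 95 = 264, q_6 = 1*16 + 9 = 25.
  i=7: a_7=1, p_7 = 1*264 + 169 = 433, q_7 = 1*25 + 16 = 41.
  i=8: a_8=2, p_8 = 2*433 + 264 = 1130, q_8 = 2*41 + 25 = 107.
q_8 = 107 > 68, so the last convergent with denominator <= 68 is p_7/q_7 = 433/41.
The closest fraction with denominator <= 68 is either p_7/q_7 or the intermediate fraction (k*p_7 + p_6)/(k*q_7 + q_6) with the largest k >= 1 whose denominator stays <= 68; these approach x as k grows, and every other convergent or intermediate fraction in range is farther away.
Largest k: floor((68 - q_6)/q_7) = floor((68 - 25)/41) = 1.
That gives (1*433 + 264)/(1*41 + 25) = 697/66.
Compare the errors: |x - 433/41| = |1130*41 - 433*107|/(107*41) = 1/4387, and |x - 697/66| = |1130*66 - 697*107|/(107*66) = 1/7062.
Cross-multiplying, 1*4387 = 4387 < 7062 = 1*7062, so 1/7062 is smaller: the intermediate fraction 697/66 is closer to x than 433/41.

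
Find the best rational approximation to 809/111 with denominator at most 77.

430/59

Expand x = 809/111 as a continued fraction with the Euclidean algorithm:
  809 = 7*111 + 32, so a_0 = 7.
  111 = 3*32 + 15, so a_1 = 3.
  32 = 2*15 + 2, so a_2 = 2.
  15 = 7*2 + 1, so a_3 = 7.
  2 = 2*1 + 0, so a_4 = 2.
so x = [7; 3, 2, 7, 2].
Convergents (p_i = a_i*p_{i-1} + p_{i-2}, q_i = a_i*q_{i-1} + q_{i-2} with p_{-2}=0, p_{-1}=1, q_{-2}=1, q_{-1}=0), until the denominator exceeds 77:
  i=0: a_0=7, p_0 = 7*1 + 0 = 7, q_0 = 7*0 + 1 = 1.
  i=1: a_1=3, p_1 = 3*7 + 1 = 22, q_1 = 3*1 + 0 = 3.
  i=2: a_2=2, p_2 = 2*22 + 7 = 51, q_2 = 2*3 + 1 = 7.
  i=3: a_3=7, p_3 = 7*51 + 22 = 379, q_3 = 7*7 + 3 = 52.
  i=4: a_4=2, p_4 = 2*379 + 51 = 809, q_4 = 2*52 + 7 = 111.
q_4 = 111 > 77, so the last convergent with denominator <= 77 is p_3/q_3 = 379/52.
The closest fraction with denominator <= 77 is either p_3/q_3 or the intermediate fraction (k*p_3 + p_2)/(k*q_3 + q_2) with the largest k >= 1 whose denominator stays <= 77; these approach x as k grows, and every other convergent or intermediate fraction in range is farther away.
Largest k: floor((77 - q_2)/q_3) = floor((77 - 7)/52) = 1.
That gives (1*379 + 51)/(1*52 + 7) = 430/59.
Compare the errors: |x - 379/52| = |809*52 - 379*111|/(111*52) = 1/5772, and |x - 430/59| = |809*59 - 430*111|/(111*59) = 1/6549.
Cross-multiplying, 1*5772 = 5772 < 6549 = 1*6549, so 1/6549 is smaller: the intermediate fraction 430/59 is closer to x than 379/52.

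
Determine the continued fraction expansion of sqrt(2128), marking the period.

Write x_i = (sqrt(2128) + m_i)/d_i with (m_0, d_0) = (0, 1). a_0 = floor(sqrt(2128)) = 46, since 46^2 = 2116 <= 2128 < 2209 = 47^2.
Iterate m_{i+1} = d_i*a_i - m_i, d_{i+1} = (2128 - m_{i+1}^2)/d_i, a_{i+1} = floor((a_0 + m_{i+1})/d_{i+1}):
  m_1 = 1*46 - 0 = 46, d_1 = (2128 - 46^2)/1 = 12/1 = 12, a_1 = floor((46 + 46)/12) = 7.
  m_2 = 12*7 - 46 = 38, d_2 = (2128 - 38^2)/12 = 684/12 = 57, a_2 = floor((46 + 38)/57) = 1.
  m_3 = 57*1 - 38 = 19, d_3 = (2128 - 19^2)/57 = 1767/57 = 31, a_3 = floor((46 + 19)/31) = 2.
  m_4 = 31*2 - 19 = 43, d_4 = (2128 - 43^2)/31 = 279/31 = 9, a_4 = floor((46 + 43)/9) = 9.
  m_5 = 9*9 - 43 = 38, d_5 = (2128 - 38^2)/9 = 684/9 = 76, a_5 = floor((46 + 38)/76) = 1.
  m_6 = 76*1 - 38 = 38, d_6 = (2128 - 38^2)/76 = 684/76 = 9, a_6 = floor((46 + 38)/9) = 9.
  m_7 = 9*9 - 38 = 43, d_7 = (2128 - 43^2)/9 = 279/9 = 31, a_7 = floor((46 + 43)/31) = 2.
  m_8 = 31*2 - 43 = 19, d_8 = (2128 - 19^2)/31 = 1767/31 = 57, a_8 = floor((46 + 19)/57) = 1.
  m_9 = 57*1 - 19 = 38, d_9 = (2128 - 38^2)/57 = 684/57 = 12, a_9 = floor((46 + 38)/12) = 7.
  m_10 = 12*7 - 38 = 46, d_10 = (2128 - 46^2)/12 = 12/12 = 1, a_10 = floor((46 + 46)/1) = 92.
  m_11 = 1*92 - 46 = 46, d_11 = (2128 - 46^2)/1 = 12/1 = 12: (m_11, d_11) = (m_1, d_1) = (46, 12), so from here the quotients repeat a_1, ..., a_10; the period length is 10.
Hence the expansion of sqrt(2128) is a_0 = 46 followed by the repeating block 7, 1, 2, 9, 1, 9, 2, 1, 7, 92 (period 10).

[46; (7, 1, 2, 9, 1, 9, 2, 1, 7, 92)]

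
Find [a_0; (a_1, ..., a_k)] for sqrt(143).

Write x_i = (sqrt(143) + m_i)/d_i with (m_0, d_0) = (0, 1). a_0 = floor(sqrt(143)) = 11, since 11^2 = 121 <= 143 < 144 = 12^2.
Iterate m_{i+1} = d_i*a_i - m_i, d_{i+1} = (143 - m_{i+1}^2)/d_i, a_{i+1} = floor((a_0 + m_{i+1})/d_{i+1}):
  m_1 = 1*11 - 0 = 11, d_1 = (143 - 11^2)/1 = 22/1 = 22, a_1 = floor((11 + 11)/22) = 1.
  m_2 = 22*1 - 11 = 11, d_2 = (143 - 11^2)/22 = 22/22 = 1, a_2 = floor((11 + 11)/1) = 22.
  m_3 = 1*22 - 11 = 11, d_3 = (143 - 11^2)/1 = 22/1 = 22: (m_3, d_3) = (m_1, d_1) = (11, 22), so from here the quotients repeat a_1, a_2; the period length is 2.
Hence the expansion of sqrt(143) is a_0 = 11 followed by the repeating block 1, 22 (period 2).

[11; (1, 22)]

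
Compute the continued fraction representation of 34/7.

Run the Euclidean algorithm on 34 and 7; the successive quotients are the partial quotients a_0, a_1, ... (each step inverts the fractional part left over by the previous one):
  34 = 4*7 + 6, so a_0 = 4.
  7 = 1*6 + 1, so a_1 = 1.
  6 = 6*1 + 0, so a_2 = 6.
The remainder reaches 0 after 3 divisions, so the expansion has 3 partial quotients, read off in order.

[4; 1, 6]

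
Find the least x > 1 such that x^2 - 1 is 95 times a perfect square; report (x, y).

First expand sqrt(95) as a continued fraction. With x_i = (sqrt(95) + m_i)/d_i and (m_0, d_0) = (0, 1): a_0 = floor(sqrt(95)) = 9, since 9^2 = 81 <= 95 < 100 = 10^2.
Iterate m_{i+1} = d_i*a_i - m_i, d_{i+1} = (95 - m_{i+1}^2)/d_i, a_{i+1} = floor((a_0 + m_{i+1})/d_{i+1}):
  m_1 = 1*9 - 0 = 9, d_1 = (95 - 9^2)/1 = 14/1 = 14, a_1 = floor((9 + 9)/14) = 1.
  m_2 = 14*1 - 9 = 5, d_2 = (95 - 5^2)/14 = 70/14 = 5, a_2 = floor((9 + 5)/5) = 2.
  m_3 = 5*2 - 5 = 5, d_3 = (95 - 5^2)/5 = 70/5 = 14, a_3 = floor((9 + 5)/14) = 1.
  m_4 = 14*1 - 5 = 9, d_4 = (95 - 9^2)/14 = 14/14 = 1, a_4 = floor((9 + 9)/1) = 18.
  m_5 = 1*18 - 9 = 9, d_5 = (95 - 9^2)/1 = 14/1 = 14: (m_5, d_5) = (m_1, d_1) = (9, 14), so from here the quotients repeat a_1, ..., a_4; the period length is 4.
So sqrt(95) = [9; (1, 2, 1, 18)] with period length k = 4.
k is even, so the fundamental solution of x^2 - 95y^2 = 1 is (p_{k-1}, q_{k-1}) = (p_3, q_3); compute convergents through index 3.
Convergents (p_i = a_i*p_{i-1} + p_{i-2}, q_i = a_i*q_{i-1} + q_{i-2} with p_{-2}=0, p_{-1}=1, q_{-2}=1, q_{-1}=0):
  i=0: a_0=9, p_0 = 9*1 + 0 = 9, q_0 = 9*0 + 1 = 1.
  i=1: a_1=1, p_1 = 1*9 + 1 = 10, q_1 = 1*1 + 0 = 1.
  i=2: a_2=2, p_2 = 2*10 + 9 = 29, q_2 = 2*1 + 1 = 3.
  i=3: a_3=1, p_3 = 1*29 + 10 = 39, q_3 = 1*3 + 1 = 4.
Check: 39^2 - 95*4^2 = 1521 - 1520 = 1, so (x, y) = (39, 4) solves the equation, and by the theorem it is the least positive solution.

(x, y) = (39, 4)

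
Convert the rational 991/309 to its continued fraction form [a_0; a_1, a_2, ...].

[3; 4, 1, 4, 1, 4, 2]

Run the Euclidean algorithm on 991 and 309; the successive quotients are the partial quotients a_0, a_1, ... (each step inverts the fractional part left over by the previous one):
  991 = 3*309 + 64, so a_0 = 3.
  309 = 4*64 + 53, so a_1 = 4.
  64 = 1*53 + 11, so a_2 = 1.
  53 = 4*11 + 9, so a_3 = 4.
  11 = 1*9 + 2, so a_4 = 1.
  9 = 4*2 + 1, so a_5 = 4.
  2 = 2*1 + 0, so a_6 = 2.
The remainder reaches 0 after 7 divisions, so the expansion has 7 partial quotients, read off in order.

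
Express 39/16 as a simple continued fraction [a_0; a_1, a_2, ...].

[2; 2, 3, 2]

Run the Euclidean algorithm on 39 and 16; the successive quotients are the partial quotients a_0, a_1, ... (each step inverts the fractional part left over by the previous one):
  39 = 2*16 + 7, so a_0 = 2.
  16 = 2*7 + 2, so a_1 = 2.
  7 = 3*2 + 1, so a_2 = 3.
  2 = 2*1 + 0, so a_3 = 2.
The remainder reaches 0 after 4 divisions, so the expansion has 4 partial quotients, read off in order.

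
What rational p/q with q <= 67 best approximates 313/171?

Expand x = 313/171 as a continued fraction with the Euclidean algorithm:
  313 = 1*171 + 142, so a_0 = 1.
  171 = 1*142 + 29, so a_1 = 1.
  142 = 4*29 + 26, so a_2 = 4.
  29 = 1*26 + 3, so a_3 = 1.
  26 = 8*3 + 2, so a_4 = 8.
  3 = 1*2 + 1, so a_5 = 1.
  2 = 2*1 + 0, so a_6 = 2.
so x = [1; 1, 4, 1, 8, 1, 2].
Convergents (p_i = a_i*p_{i-1} + p_{i-2}, q_i = a_i*q_{i-1} + q_{i-2} with p_{-2}=0, p_{-1}=1, q_{-2}=1, q_{-1}=0), until the denominator exceeds 67:
  i=0: a_0=1, p_0 = 1*1 + 0 = 1, q_0 = 1*0 + 1 = 1.
  i=1: a_1=1, p_1 = 1*1 + 1 = 2, q_1 = 1*1 + 0 = 1.
  i=2: a_2=4, p_2 = 4*2 + 1 = 9, q_2 = 4*1 + 1 = 5.
  i=3: a_3=1, p_3 = 1*9 + 2 = 11, q_3 = 1*5 + 1 = 6.
  i=4: a_4=8, p_4 = 8*11 + 9 = 97, q_4 = 8*6 + 5 = 53.
  i=5: a_5=1, p_5 = 1*97 + 11 = 108, q_5 = 1*53 + 6 = 59.
  i=6: a_6=2, p_6 = 2*108 + 97 = 313, q_6 = 2*59 + 53 = 171.
q_6 = 171 > 67, so the last convergent with denominator <= 67 is p_5/q_5 = 108/59.
The closest fraction with denominator <= 67 is either p_5/q_5 or the intermediate fraction (k*p_5 + p_4)/(k*q_5 + q_4) with the largest k >= 1 whose denominator stays <= 67; these approach x as k grows, and every other convergent or intermediate fraction in range is farther away.
Largest k: floor((67 - q_4)/q_5) = floor((67 - 53)/59) = 0.
Since k = 0, no intermediate fraction beyond p_5/q_5 has denominator <= 67, so the convergent 108/59 is the closest (its error is |313*59 - 108*171|/(171*59) = 1/10089).

108/59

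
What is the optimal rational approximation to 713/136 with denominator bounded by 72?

367/70

Expand x = 713/136 as a continued fraction with the Euclidean algorithm:
  713 = 5*136 + 33, so a_0 = 5.
  136 = 4*33 + 4, so a_1 = 4.
  33 = 8*4 + 1, so a_2 = 8.
  4 = 4*1 + 0, so a_3 = 4.
so x = [5; 4, 8, 4].
Convergents (p_i = a_i*p_{i-1} + p_{i-2}, q_i = a_i*q_{i-1} + q_{i-2} with p_{-2}=0, p_{-1}=1, q_{-2}=1, q_{-1}=0), until the denominator exceeds 72:
  i=0: a_0=5, p_0 = 5*1 + 0 = 5, q_0 = 5*0 + 1 = 1.
  i=1: a_1=4, p_1 = 4*5 + 1 = 21, q_1 = 4*1 + 0 = 4.
  i=2: a_2=8, p_2 = 8*21 + 5 = 173, q_2 = 8*4 + 1 = 33.
  i=3: a_3=4, p_3 = 4*173 + 21 = 713, q_3 = 4*33 + 4 = 136.
q_3 = 136 > 72, so the last convergent with denominator <= 72 is p_2/q_2 = 173/33.
The closest fraction with denominator <= 72 is either p_2/q_2 or the intermediate fraction (k*p_2 + p_1)/(k*q_2 + q_1) with the largest k >= 1 whose denominator stays <= 72; these approach x as k grows, and every other convergent or intermediate fraction in range is farther away.
Largest k: floor((72 - q_1)/q_2) = floor((72 - 4)/33) = 2.
That gives (2*173 + 21)/(2*33 + 4) = 367/70.
Compare the errors: |x - 173/33| = |713*33 - 173*136|/(136*33) = 1/4488, and |x - 367/70| = |713*70 - 367*136|/(136*70) = 2/9520.
Cross-multiplying, 2*4488 = 8976 < 9520 = 1*9520, so 2/9520 is smaller: the intermediate fraction 367/70 is closer to x than 173/33.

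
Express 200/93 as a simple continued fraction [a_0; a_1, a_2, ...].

[2; 6, 1, 1, 1, 4]

Run the Euclidean algorithm on 200 and 93; the successive quotients are the partial quotients a_0, a_1, ... (each step inverts the fractional part left over by the previous one):
  200 = 2*93 + 14, so a_0 = 2.
  93 = 6*14 + 9, so a_1 = 6.
  14 = 1*9 + 5, so a_2 = 1.
  9 = 1*5 + 4, so a_3 = 1.
  5 = 1*4 + 1, so a_4 = 1.
  4 = 4*1 + 0, so a_5 = 4.
The remainder reaches 0 after 6 divisions, so the expansion has 6 partial quotients, read off in order.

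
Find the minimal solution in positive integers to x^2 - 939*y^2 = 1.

(x, y) = (122695, 4004)

First expand sqrt(939) as a continued fraction. With x_i = (sqrt(939) + m_i)/d_i and (m_0, d_0) = (0, 1): a_0 = floor(sqrt(939)) = 30, since 30^2 = 900 <= 939 < 961 = 31^2.
Iterate m_{i+1} = d_i*a_i - m_i, d_{i+1} = (939 - m_{i+1}^2)/d_i, a_{i+1} = floor((a_0 + m_{i+1})/d_{i+1}):
  m_1 = 1*30 - 0 = 30, d_1 = (939 - 30^2)/1 = 39/1 = 39, a_1 = floor((30 + 30)/39) = 1.
  m_2 = 39*1 - 30 = 9, d_2 = (939 - 9^2)/39 = 858/39 = 22, a_2 = floor((30 + 9)/22) = 1.
  m_3 = 22*1 - 9 = 13, d_3 = (939 - 13^2)/22 = 770/22 = 35, a_3 = floor((30 + 13)/35) = 1.
  m_4 = 35*1 - 13 = 22, d_4 = (939 - 22^2)/35 = 455/35 = 13, a_4 = floor((30 + 22)/13) = 4.
  m_5 = 13*4 - 22 = 30, d_5 = (939 - 30^2)/13 = 39/13 = 3, a_5 = floor((30 + 30)/3) = 20.
  m_6 = 3*20 - 30 = 30, d_6 = (939 - 30^2)/3 = 39/3 = 13, a_6 = floor((30 + 30)/13) = 4.
  m_7 = 13*4 - 30 = 22, d_7 = (939 - 22^2)/13 = 455/13 = 35, a_7 = floor((30 + 22)/35) = 1.
  m_8 = 35*1 - 22 = 13, d_8 = (939 - 13^2)/35 = 770/35 = 22, a_8 = floor((30 + 13)/22) = 1.
  m_9 = 22*1 - 13 = 9, d_9 = (939 - 9^2)/22 = 858/22 = 39, a_9 = floor((30 + 9)/39) = 1.
  m_10 = 39*1 - 9 = 30, d_10 = (939 - 30^2)/39 = 39/39 = 1, a_10 = floor((30 + 30)/1) = 60.
  m_11 = 1*60 - 30 = 30, d_11 = (939 - 30^2)/1 = 39/1 = 39: (m_11, d_11) = (m_1, d_1) = (30, 39), so from here the quotients repeat a_1, ..., a_10; the period length is 10.
So sqrt(939) = [30; (1, 1, 1, 4, 20, 4, 1, 1, 1, 60)] with period length k = 10.
k is even, so the fundamental solution of x^2 - 939y^2 = 1 is (p_{k-1}, q_{k-1}) = (p_9, q_9); compute convergents through index 9.
Convergents (p_i = a_i*p_{i-1} + p_{i-2}, q_i = a_i*q_{i-1} + q_{i-2} with p_{-2}=0, p_{-1}=1, q_{-2}=1, q_{-1}=0):
  i=0: a_0=30, p_0 = 30*1 + 0 = 30, q_0 = 30*0 + 1 = 1.
  i=1: a_1=1, p_1 = 1*30 + 1 = 31, q_1 = 1*1 + 0 = 1.
  i=2: a_2=1, p_2 = 1*31 + 30 = 61, q_2 = 1*1 + 1 = 2.
  i=3: a_3=1, p_3 = 1*61 + 31 = 92, q_3 = 1*2 + 1 = 3.
  i=4: a_4=4, p_4 = 4*92 + 61 = 429, q_4 = 4*3 + 2 = 14.
  i=5: a_5=20, p_5 = 20*429 + 92 = 8672, q_5 = 20*14 + 3 = 283.
  i=6: a_6=4, p_6 = 4*8672 + 429 = 35117, q_6 = 4*283 + 14 = 1146.
  i=7: a_7=1, p_7 = 1*35117 + 8672 = 43789, q_7 = 1*1146 + 283 = 1429.
  i=8: a_8=1, p_8 = 1*43789 + 35117 = 78906, q_8 = 1*1429 + 1146 = 2575.
  i=9: a_9=1, p_9 = 1*78906 + 43789 = 122695, q_9 = 1*2575 + 1429 = 4004.
Check: 122695^2 - 939*4004^2 = 15054063025 - 15054063024 = 1, so (x, y) = (122695, 4004) solves the equation, and by the theorem it is the least positive solution.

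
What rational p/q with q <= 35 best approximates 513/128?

Expand x = 513/128 as a continued fraction with the Euclidean algorithm:
  513 = 4*128 + 1, so a_0 = 4.
  128 = 128*1 + 0, so a_1 = 128.
so x = [4; 128].
Convergents (p_i = a_i*p_{i-1} + p_{i-2}, q_i = a_i*q_{i-1} + q_{i-2} with p_{-2}=0, p_{-1}=1, q_{-2}=1, q_{-1}=0), until the denominator exceeds 35:
  i=0: a_0=4, p_0 = 4*1 + 0 = 4, q_0 = 4*0 + 1 = 1.
  i=1: a_1=128, p_1 = 128*4 + 1 = 513, q_1 = 128*1 + 0 = 128.
q_1 = 128 > 35, so the last convergent with denominator <= 35 is p_0/q_0 = 4/1.
The closest fraction with denominator <= 35 is either p_0/q_0 or the intermediate fraction (k*p_0 + p_{-1})/(k*q_0 + q_{-1}) with the largest k >= 1 whose denominator stays <= 35; these approach x as k grows, and every other convergent or intermediate fraction in range is farther away.
Largest k: floor((35 - q_{-1})/q_0) = floor((35 - 0)/1) = 35 (using the seeds p_{-1} = 1, q_{-1} = 0).
That gives (35*4 + 1)/(35*1 + 0) = 141/35.
Compare the errors: |x - 4/1| = |513*1 - 4*128|/(128*1) = 1/128, and |x - 141/35| = |513*35 - 141*128|/(128*35) = 93/4480.
Cross-multiplying, 1*4480 = 4480 < 11904 = 93*128, so 1/128 is smaller: the convergent 4/1 is closer to x than 141/35.

4/1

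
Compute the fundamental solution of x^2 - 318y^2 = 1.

First expand sqrt(318) as a continued fraction. With x_i = (sqrt(318) + m_i)/d_i and (m_0, d_0) = (0, 1): a_0 = floor(sqrt(318)) = 17, since 17^2 = 289 <= 318 < 324 = 18^2.
Iterate m_{i+1} = d_i*a_i - m_i, d_{i+1} = (318 - m_{i+1}^2)/d_i, a_{i+1} = floor((a_0 + m_{i+1})/d_{i+1}):
  m_1 = 1*17 - 0 = 17, d_1 = (318 - 17^2)/1 = 29/1 = 29, a_1 = floor((17 + 17)/29) = 1.
  m_2 = 29*1 - 17 = 12, d_2 = (318 - 12^2)/29 = 174/29 = 6, a_2 = floor((17 + 12)/6) = 4.
  m_3 = 6*4 - 12 = 12, d_3 = (318 - 12^2)/6 = 174/6 = 29, a_3 = floor((17 + 12)/29) = 1.
  m_4 = 29*1 - 12 = 17, d_4 = (318 - 17^2)/29 = 29/29 = 1, a_4 = floor((17 + 17)/1) = 34.
  m_5 = 1*34 - 17 = 17, d_5 = (318 - 17^2)/1 = 29/1 = 29: (m_5, d_5) = (m_1, d_1) = (17, 29), so from here the quotients repeat a_1, ..., a_4; the period length is 4.
So sqrt(318) = [17; (1, 4, 1, 34)] with period length k = 4.
k is even, so the fundamental solution of x^2 - 318y^2 = 1 is (p_{k-1}, q_{k-1}) = (p_3, q_3); compute convergents through index 3.
Convergents (p_i = a_i*p_{i-1} + p_{i-2}, q_i = a_i*q_{i-1} + q_{i-2} with p_{-2}=0, p_{-1}=1, q_{-2}=1, q_{-1}=0):
  i=0: a_0=17, p_0 = 17*1 + 0 = 17, q_0 = 17*0 + 1 = 1.
  i=1: a_1=1, p_1 = 1*17 + 1 = 18, q_1 = 1*1 + 0 = 1.
  i=2: a_2=4, p_2 = 4*18 + 17 = 89, q_2 = 4*1 + 1 = 5.
  i=3: a_3=1, p_3 = 1*89 + 18 = 107, q_3 = 1*5 + 1 = 6.
Check: 107^2 - 318*6^2 = 11449 - 11448 = 1, so (x, y) = (107, 6) solves the equation, and by the theorem it is the least positive solution.

(x, y) = (107, 6)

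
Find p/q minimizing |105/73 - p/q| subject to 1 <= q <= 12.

Expand x = 105/73 as a continued fraction with the Euclidean algorithm:
  105 = 1*73 + 32, so a_0 = 1.
  73 = 2*32 + 9, so a_1 = 2.
  32 = 3*9 + 5, so a_2 = 3.
  9 = 1*5 + 4, so a_3 = 1.
  5 = 1*4 + 1, so a_4 = 1.
  4 = 4*1 + 0, so a_5 = 4.
so x = [1; 2, 3, 1, 1, 4].
Convergents (p_i = a_i*p_{i-1} + p_{i-2}, q_i = a_i*q_{i-1} + q_{i-2} with p_{-2}=0, p_{-1}=1, q_{-2}=1, q_{-1}=0), until the denominator exceeds 12:
  i=0: a_0=1, p_0 = 1*1 + 0 = 1, q_0 = 1*0 + 1 = 1.
  i=1: a_1=2, p_1 = 2*1 + 1 = 3, q_1 = 2*1 + 0 = 2.
  i=2: a_2=3, p_2 = 3*3 + 1 = 10, q_2 = 3*2 + 1 = 7.
  i=3: a_3=1, p_3 = 1*10 + 3 = 13, q_3 = 1*7 + 2 = 9.
  i=4: a_4=1, p_4 = 1*13 + 10 = 23, q_4 = 1*9 + 7 = 16.
q_4 = 16 > 12, so the last convergent with denominator <= 12 is p_3/q_3 = 13/9.
The closest fraction with denominator <= 12 is either p_3/q_3 or the intermediate fraction (k*p_3 + p_2)/(k*q_3 + q_2) with the largest k >= 1 whose denominator stays <= 12; these approach x as k grows, and every other convergent or intermediate fraction in range is farther away.
Largest k: floor((12 - q_2)/q_3) = floor((12 - 7)/9) = 0.
Since k = 0, no intermediate fraction beyond p_3/q_3 has denominator <= 12, so the convergent 13/9 is the closest (its error is |105*9 - 13*73|/(73*9) = 4/657).

13/9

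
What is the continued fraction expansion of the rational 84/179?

Run the Euclidean algorithm on 84 and 179; the successive quotients are the partial quotients a_0, a_1, ... (each step inverts the fractional part left over by the previous one):
  84 = 0*179 + 84, so a_0 = 0.
  179 = 2*84 + 11, so a_1 = 2.
  84 = 7*11 + 7, so a_2 = 7.
  11 = 1*7 + 4, so a_3 = 1.
  7 = 1*4 + 3, so a_4 = 1.
  4 = 1*3 + 1, so a_5 = 1.
  3 = 3*1 + 0, so a_6 = 3.
The remainder reaches 0 after 7 divisions, so the expansion has 7 partial quotients, read off in order.

[0; 2, 7, 1, 1, 1, 3]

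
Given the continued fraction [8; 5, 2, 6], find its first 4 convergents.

8/1, 41/5, 90/11, 581/71

Using the convergent recurrence p_i = a_i*p_{i-1} + p_{i-2}, q_i = a_i*q_{i-1} + q_{i-2} with p_{-2}=0, p_{-1}=1, q_{-2}=1, q_{-1}=0:
  i=0: a_0=8, p_0 = 8*1 + 0 = 8, q_0 = 8*0 + 1 = 1.
  i=1: a_1=5, p_1 = 5*8 + 1 = 41, q_1 = 5*1 + 0 = 5.
  i=2: a_2=2, p_2 = 2*41 + 8 = 90, q_2 = 2*5 + 1 = 11.
  i=3: a_3=6, p_3 = 6*90 + 41 = 581, q_3 = 6*11 + 5 = 71.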